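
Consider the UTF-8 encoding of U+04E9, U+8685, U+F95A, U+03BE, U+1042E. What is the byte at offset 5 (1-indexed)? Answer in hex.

0x85

1-indexed offset 5 is 0-indexed offset 4.
U+04E9 → 2-byte form D3 A9 at offsets 0–1.
U+8685 → 3-byte form E8 9A 85 at offsets 2–4.
Offset 4 falls in char 2's range; it's byte 3 of E8 9A 85 = 0x85.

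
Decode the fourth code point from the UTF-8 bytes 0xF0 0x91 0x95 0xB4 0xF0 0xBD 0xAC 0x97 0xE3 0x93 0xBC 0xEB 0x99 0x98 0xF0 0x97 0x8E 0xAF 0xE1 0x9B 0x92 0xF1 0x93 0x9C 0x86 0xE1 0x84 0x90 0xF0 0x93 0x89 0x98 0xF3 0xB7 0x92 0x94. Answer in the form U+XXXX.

U+B658

Offset 0: leading byte 0xF0 = 11110000 → 4-byte char #1 = F0 91 95 B4.
Offset 4: leading byte 0xF0 = 11110000 → 4-byte char #2 = F0 BD AC 97.
Offset 8: leading byte 0xE3 = 11100011 → 3-byte char #3 = E3 93 BC.
Offset 11: leading byte 0xEB = 11101011 → 3-byte char #4 = EB 99 98.
Leading byte 0xEB = 11101011 matches 1110xxxx → 3-byte sequence.
Byte 1: 0xEB = 11101011, payload 1011 (4 bits).
Byte 2: 0x99 = 10011001 (10xxxxxx ✓), payload 011001.
Byte 3: 0x98 = 10011000 (10xxxxxx ✓), payload 011000.
Concatenate: 1011011001011000 = 0xB658 (16 bits → U+B658).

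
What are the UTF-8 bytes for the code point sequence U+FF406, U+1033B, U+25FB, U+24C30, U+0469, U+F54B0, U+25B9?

U+FF406: 4-byte form → F3 BF 90 86.
U+1033B: 4-byte form → F0 90 8C BB.
U+25FB: 3-byte form → E2 97 BB.
U+24C30: 4-byte form → F0 A4 B0 B0.
U+0469: 2-byte form → D1 A9.
U+F54B0: 4-byte form → F3 B5 92 B0.
U+25B9: 3-byte form → E2 96 B9.
Concatenated (24 bytes): F3 BF 90 86 F0 90 8C BB E2 97 BB F0 A4 B0 B0 D1 A9 F3 B5 92 B0 E2 96 B9.

F3 BF 90 86 F0 90 8C BB E2 97 BB F0 A4 B0 B0 D1 A9 F3 B5 92 B0 E2 96 B9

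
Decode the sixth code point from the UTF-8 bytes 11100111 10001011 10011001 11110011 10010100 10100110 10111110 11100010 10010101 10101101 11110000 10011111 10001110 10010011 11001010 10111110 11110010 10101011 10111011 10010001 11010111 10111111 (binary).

U+ABED1

Offset 0: leading byte 0xE7 = 11100111 → 3-byte char #1 = E7 8B 99.
Offset 3: leading byte 0xF3 = 11110011 → 4-byte char #2 = F3 94 A6 BE.
Offset 7: leading byte 0xE2 = 11100010 → 3-byte char #3 = E2 95 AD.
Offset 10: leading byte 0xF0 = 11110000 → 4-byte char #4 = F0 9F 8E 93.
Offset 14: leading byte 0xCA = 11001010 → 2-byte char #5 = CA BE.
Offset 16: leading byte 0xF2 = 11110010 → 4-byte char #6 = F2 AB BB 91.
Leading byte 0xF2 = 11110010 matches 11110xxx → 4-byte sequence.
Byte 1: 0xF2 = 11110010, payload 010 (3 bits).
Byte 2: 0xAB = 10101011 (10xxxxxx ✓), payload 101011.
Byte 3: 0xBB = 10111011 (10xxxxxx ✓), payload 111011.
Byte 4: 0x91 = 10010001 (10xxxxxx ✓), payload 010001.
Concatenate: 010101011111011010001 = 0xABED1 (21 bits → U+ABED1).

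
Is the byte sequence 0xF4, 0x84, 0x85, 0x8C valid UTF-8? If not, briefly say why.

valid

Leading byte 0xF4 = 11110100 → 4-byte form.
Continuation bytes 0x84=10000100, 0x85=10000101, 0x8C=10001100 all match 10xxxxxx.
Decoded value 0x10414C is ≥ 0x10000 (shortest form) and not a surrogate.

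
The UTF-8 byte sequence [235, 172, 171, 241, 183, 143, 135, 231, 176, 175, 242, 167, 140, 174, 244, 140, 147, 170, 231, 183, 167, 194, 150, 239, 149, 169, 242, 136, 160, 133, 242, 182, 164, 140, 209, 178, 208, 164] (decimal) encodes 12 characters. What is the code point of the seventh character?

U+0096

Offset 0: leading byte 0xEB = 11101011 → 3-byte char #1 = EB AC AB.
Offset 3: leading byte 0xF1 = 11110001 → 4-byte char #2 = F1 B7 8F 87.
Offset 7: leading byte 0xE7 = 11100111 → 3-byte char #3 = E7 B0 AF.
Offset 10: leading byte 0xF2 = 11110010 → 4-byte char #4 = F2 A7 8C AE.
Offset 14: leading byte 0xF4 = 11110100 → 4-byte char #5 = F4 8C 93 AA.
Offset 18: leading byte 0xE7 = 11100111 → 3-byte char #6 = E7 B7 A7.
Offset 21: leading byte 0xC2 = 11000010 → 2-byte char #7 = C2 96.
Leading byte 0xC2 = 11000010 matches 110xxxxx → 2-byte sequence.
Byte 1: 0xC2 = 11000010, payload 00010 (5 bits).
Byte 2: 0x96 = 10010110 (10xxxxxx ✓), payload 010110.
Concatenate: 00010010110 = 0x96 (11 bits → U+0096).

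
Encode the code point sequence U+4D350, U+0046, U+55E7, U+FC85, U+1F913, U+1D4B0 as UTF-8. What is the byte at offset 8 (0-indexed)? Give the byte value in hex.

U+4D350 → 4-byte form F1 8D 8D 90 at offsets 0–3.
U+0046 → 1-byte form 46 at offsets 4–4.
U+55E7 → 3-byte form E5 97 A7 at offsets 5–7.
U+FC85 → 3-byte form EF B2 85 at offsets 8–10.
Offset 8 falls in char 4's range; it's byte 1 of EF B2 85 = 0xEF.

0xEF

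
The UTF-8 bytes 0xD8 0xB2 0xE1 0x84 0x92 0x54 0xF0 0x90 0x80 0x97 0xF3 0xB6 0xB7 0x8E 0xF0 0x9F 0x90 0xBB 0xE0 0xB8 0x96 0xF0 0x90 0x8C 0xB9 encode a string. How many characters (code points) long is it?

8

Byte at offset 0: 0xD8 = 11011000 → 2-byte char (#1). Advance 2.
Byte at offset 2: 0xE1 = 11100001 → 3-byte char (#2). Advance 3.
Byte at offset 5: 0x54 = 01010100 → 1-byte char (#3). Advance 1.
Byte at offset 6: 0xF0 = 11110000 → 4-byte char (#4). Advance 4.
Byte at offset 10: 0xF3 = 11110011 → 4-byte char (#5). Advance 4.
Byte at offset 14: 0xF0 = 11110000 → 4-byte char (#6). Advance 4.
Byte at offset 18: 0xE0 = 11100000 → 3-byte char (#7). Advance 3.
Byte at offset 21: 0xF0 = 11110000 → 4-byte char (#8). Advance 4.
Reached end at offset 25 after 8 code points.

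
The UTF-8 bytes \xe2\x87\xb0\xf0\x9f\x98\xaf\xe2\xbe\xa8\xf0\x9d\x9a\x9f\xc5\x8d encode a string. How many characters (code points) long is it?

Byte at offset 0: 0xE2 = 11100010 → 3-byte char (#1). Advance 3.
Byte at offset 3: 0xF0 = 11110000 → 4-byte char (#2). Advance 4.
Byte at offset 7: 0xE2 = 11100010 → 3-byte char (#3). Advance 3.
Byte at offset 10: 0xF0 = 11110000 → 4-byte char (#4). Advance 4.
Byte at offset 14: 0xC5 = 11000101 → 2-byte char (#5). Advance 2.
Reached end at offset 16 after 5 code points.

5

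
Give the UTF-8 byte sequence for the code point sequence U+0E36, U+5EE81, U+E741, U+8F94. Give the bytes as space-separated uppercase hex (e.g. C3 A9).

U+0E36: 3-byte form → E0 B8 B6.
U+5EE81: 4-byte form → F1 9E BA 81.
U+E741: 3-byte form → EE 9D 81.
U+8F94: 3-byte form → E8 BE 94.
Concatenated (13 bytes): E0 B8 B6 F1 9E BA 81 EE 9D 81 E8 BE 94.

E0 B8 B6 F1 9E BA 81 EE 9D 81 E8 BE 94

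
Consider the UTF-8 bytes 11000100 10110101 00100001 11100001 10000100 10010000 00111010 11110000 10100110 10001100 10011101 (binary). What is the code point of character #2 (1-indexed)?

U+0021

Offset 0: leading byte 0xC4 = 11000100 → 2-byte char #1 = C4 B5.
Offset 2: leading byte 0x21 = 00100001 → 1-byte char #2 = 21.
Leading byte 0x21 = 00100001 matches 0xxxxxxx → 1-byte sequence.
Byte 1: 0x21 = 00100001, payload 0100001 (7 bits).
Concatenate: 0100001 = 0x21 (7 bits → U+0021).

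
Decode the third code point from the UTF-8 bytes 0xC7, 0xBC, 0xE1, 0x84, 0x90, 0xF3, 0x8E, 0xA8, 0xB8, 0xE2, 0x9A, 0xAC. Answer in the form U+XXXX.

Offset 0: leading byte 0xC7 = 11000111 → 2-byte char #1 = C7 BC.
Offset 2: leading byte 0xE1 = 11100001 → 3-byte char #2 = E1 84 90.
Offset 5: leading byte 0xF3 = 11110011 → 4-byte char #3 = F3 8E A8 B8.
Leading byte 0xF3 = 11110011 matches 11110xxx → 4-byte sequence.
Byte 1: 0xF3 = 11110011, payload 011 (3 bits).
Byte 2: 0x8E = 10001110 (10xxxxxx ✓), payload 001110.
Byte 3: 0xA8 = 10101000 (10xxxxxx ✓), payload 101000.
Byte 4: 0xB8 = 10111000 (10xxxxxx ✓), payload 111000.
Concatenate: 011001110101000111000 = 0xCEA38 (21 bits → U+CEA38).

U+CEA38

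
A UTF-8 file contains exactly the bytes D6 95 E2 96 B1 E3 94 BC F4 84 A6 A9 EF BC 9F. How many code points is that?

Byte at offset 0: 0xD6 = 11010110 → 2-byte char (#1). Advance 2.
Byte at offset 2: 0xE2 = 11100010 → 3-byte char (#2). Advance 3.
Byte at offset 5: 0xE3 = 11100011 → 3-byte char (#3). Advance 3.
Byte at offset 8: 0xF4 = 11110100 → 4-byte char (#4). Advance 4.
Byte at offset 12: 0xEF = 11101111 → 3-byte char (#5). Advance 3.
Reached end at offset 15 after 5 code points.

5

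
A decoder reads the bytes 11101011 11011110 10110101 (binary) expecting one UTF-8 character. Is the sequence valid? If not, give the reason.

Leading byte 0xEB = 11101011 → 3-byte form.
Byte 2 is 0xDE = 11011110, which is not 10xxxxxx — expected a continuation byte.

invalid (non-continuation byte where continuation expected)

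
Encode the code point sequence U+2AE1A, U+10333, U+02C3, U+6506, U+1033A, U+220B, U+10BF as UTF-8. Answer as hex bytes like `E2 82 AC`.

U+2AE1A: 4-byte form → F0 AA B8 9A.
U+10333: 4-byte form → F0 90 8C B3.
U+02C3: 2-byte form → CB 83.
U+6506: 3-byte form → E6 94 86.
U+1033A: 4-byte form → F0 90 8C BA.
U+220B: 3-byte form → E2 88 8B.
U+10BF: 3-byte form → E1 82 BF.
Concatenated (23 bytes): F0 AA B8 9A F0 90 8C B3 CB 83 E6 94 86 F0 90 8C BA E2 88 8B E1 82 BF.

F0 AA B8 9A F0 90 8C B3 CB 83 E6 94 86 F0 90 8C BA E2 88 8B E1 82 BF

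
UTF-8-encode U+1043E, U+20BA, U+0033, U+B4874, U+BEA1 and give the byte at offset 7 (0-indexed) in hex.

U+1043E → 4-byte form F0 90 90 BE at offsets 0–3.
U+20BA → 3-byte form E2 82 BA at offsets 4–6.
U+0033 → 1-byte form 33 at offsets 7–7.
Offset 7 falls in char 3's range; it's byte 1 of 33 = 0x33.

0x33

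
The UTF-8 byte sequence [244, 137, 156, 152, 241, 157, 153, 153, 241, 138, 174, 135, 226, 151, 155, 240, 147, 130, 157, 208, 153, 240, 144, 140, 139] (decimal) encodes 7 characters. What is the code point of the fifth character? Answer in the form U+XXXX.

U+1309D

Offset 0: leading byte 0xF4 = 11110100 → 4-byte char #1 = F4 89 9C 98.
Offset 4: leading byte 0xF1 = 11110001 → 4-byte char #2 = F1 9D 99 99.
Offset 8: leading byte 0xF1 = 11110001 → 4-byte char #3 = F1 8A AE 87.
Offset 12: leading byte 0xE2 = 11100010 → 3-byte char #4 = E2 97 9B.
Offset 15: leading byte 0xF0 = 11110000 → 4-byte char #5 = F0 93 82 9D.
Leading byte 0xF0 = 11110000 matches 11110xxx → 4-byte sequence.
Byte 1: 0xF0 = 11110000, payload 000 (3 bits).
Byte 2: 0x93 = 10010011 (10xxxxxx ✓), payload 010011.
Byte 3: 0x82 = 10000010 (10xxxxxx ✓), payload 000010.
Byte 4: 0x9D = 10011101 (10xxxxxx ✓), payload 011101.
Concatenate: 000010011000010011101 = 0x1309D (21 bits → U+1309D).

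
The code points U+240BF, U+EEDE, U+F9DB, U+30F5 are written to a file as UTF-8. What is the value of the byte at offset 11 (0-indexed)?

0x83

U+240BF → 4-byte form F0 A4 82 BF at offsets 0–3.
U+EEDE → 3-byte form EE BB 9E at offsets 4–6.
U+F9DB → 3-byte form EF A7 9B at offsets 7–9.
U+30F5 → 3-byte form E3 83 B5 at offsets 10–12.
Offset 11 falls in char 4's range; it's byte 2 of E3 83 B5 = 0x83.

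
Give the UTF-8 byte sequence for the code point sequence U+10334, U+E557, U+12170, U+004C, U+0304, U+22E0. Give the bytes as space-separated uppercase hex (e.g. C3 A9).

F0 90 8C B4 EE 95 97 F0 92 85 B0 4C CC 84 E2 8B A0

U+10334: 4-byte form → F0 90 8C B4.
U+E557: 3-byte form → EE 95 97.
U+12170: 4-byte form → F0 92 85 B0.
U+004C: 1-byte form → 4C.
U+0304: 2-byte form → CC 84.
U+22E0: 3-byte form → E2 8B A0.
Concatenated (17 bytes): F0 90 8C B4 EE 95 97 F0 92 85 B0 4C CC 84 E2 8B A0.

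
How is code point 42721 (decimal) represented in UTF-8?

EA 9B A1

U+A6E1 = 0xA6E1 = 42721 decimal. In range U+0800–U+FFFF → 3-byte form: 1110xxxx 10xxxxxx 10xxxxxx.
Binary (16 bits): 1010011011100001.
Split 4+6+6: 1010 | 011011 | 100001.
Byte 1: 11101010 = 0xEA.
Byte 2: 10011011 = 0x9B.
Byte 3: 10100001 = 0xA1.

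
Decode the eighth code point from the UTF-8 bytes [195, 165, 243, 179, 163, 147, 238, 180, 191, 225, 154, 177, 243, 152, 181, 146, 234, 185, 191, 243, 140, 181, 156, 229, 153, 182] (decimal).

U+5676

Offset 0: leading byte 0xC3 = 11000011 → 2-byte char #1 = C3 A5.
Offset 2: leading byte 0xF3 = 11110011 → 4-byte char #2 = F3 B3 A3 93.
Offset 6: leading byte 0xEE = 11101110 → 3-byte char #3 = EE B4 BF.
Offset 9: leading byte 0xE1 = 11100001 → 3-byte char #4 = E1 9A B1.
Offset 12: leading byte 0xF3 = 11110011 → 4-byte char #5 = F3 98 B5 92.
Offset 16: leading byte 0xEA = 11101010 → 3-byte char #6 = EA B9 BF.
Offset 19: leading byte 0xF3 = 11110011 → 4-byte char #7 = F3 8C B5 9C.
Offset 23: leading byte 0xE5 = 11100101 → 3-byte char #8 = E5 99 B6.
Leading byte 0xE5 = 11100101 matches 1110xxxx → 3-byte sequence.
Byte 1: 0xE5 = 11100101, payload 0101 (4 bits).
Byte 2: 0x99 = 10011001 (10xxxxxx ✓), payload 011001.
Byte 3: 0xB6 = 10110110 (10xxxxxx ✓), payload 110110.
Concatenate: 0101011001110110 = 0x5676 (16 bits → U+5676).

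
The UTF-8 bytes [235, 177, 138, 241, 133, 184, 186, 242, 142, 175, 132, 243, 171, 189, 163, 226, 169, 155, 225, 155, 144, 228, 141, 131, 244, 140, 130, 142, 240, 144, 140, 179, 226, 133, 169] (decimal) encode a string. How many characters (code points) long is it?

Byte at offset 0: 0xEB = 11101011 → 3-byte char (#1). Advance 3.
Byte at offset 3: 0xF1 = 11110001 → 4-byte char (#2). Advance 4.
Byte at offset 7: 0xF2 = 11110010 → 4-byte char (#3). Advance 4.
Byte at offset 11: 0xF3 = 11110011 → 4-byte char (#4). Advance 4.
Byte at offset 15: 0xE2 = 11100010 → 3-byte char (#5). Advance 3.
Byte at offset 18: 0xE1 = 11100001 → 3-byte char (#6). Advance 3.
Byte at offset 21: 0xE4 = 11100100 → 3-byte char (#7). Advance 3.
Byte at offset 24: 0xF4 = 11110100 → 4-byte char (#8). Advance 4.
Byte at offset 28: 0xF0 = 11110000 → 4-byte char (#9). Advance 4.
Byte at offset 32: 0xE2 = 11100010 → 3-byte char (#10). Advance 3.
Reached end at offset 35 after 10 code points.

10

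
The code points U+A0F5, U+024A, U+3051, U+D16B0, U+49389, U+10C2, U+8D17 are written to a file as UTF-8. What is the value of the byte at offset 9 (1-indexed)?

1-indexed offset 9 is 0-indexed offset 8.
U+A0F5 → 3-byte form EA 83 B5 at offsets 0–2.
U+024A → 2-byte form C9 8A at offsets 3–4.
U+3051 → 3-byte form E3 81 91 at offsets 5–7.
U+D16B0 → 4-byte form F3 91 9A B0 at offsets 8–11.
Offset 8 falls in char 4's range; it's byte 1 of F3 91 9A B0 = 0xF3.

0xF3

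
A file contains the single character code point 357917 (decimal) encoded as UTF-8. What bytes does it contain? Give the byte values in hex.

U+5761D = 0x5761D = 357917 decimal. In range U+10000–U+10FFFF → 4-byte form: 11110xxx 10xxxxxx 10xxxxxx 10xxxxxx.
Binary (21 bits): 001010111011000011101.
Split 3+6+6+6: 001 | 010111 | 011000 | 011101.
Byte 1: 11110001 = 0xF1.
Byte 2: 10010111 = 0x97.
Byte 3: 10011000 = 0x98.
Byte 4: 10011101 = 0x9D.

F1 97 98 9D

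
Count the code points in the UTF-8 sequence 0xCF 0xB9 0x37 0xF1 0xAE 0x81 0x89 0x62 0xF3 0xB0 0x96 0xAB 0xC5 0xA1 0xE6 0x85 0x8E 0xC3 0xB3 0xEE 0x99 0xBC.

Byte at offset 0: 0xCF = 11001111 → 2-byte char (#1). Advance 2.
Byte at offset 2: 0x37 = 00110111 → 1-byte char (#2). Advance 1.
Byte at offset 3: 0xF1 = 11110001 → 4-byte char (#3). Advance 4.
Byte at offset 7: 0x62 = 01100010 → 1-byte char (#4). Advance 1.
Byte at offset 8: 0xF3 = 11110011 → 4-byte char (#5). Advance 4.
Byte at offset 12: 0xC5 = 11000101 → 2-byte char (#6). Advance 2.
Byte at offset 14: 0xE6 = 11100110 → 3-byte char (#7). Advance 3.
Byte at offset 17: 0xC3 = 11000011 → 2-byte char (#8). Advance 2.
Byte at offset 19: 0xEE = 11101110 → 3-byte char (#9). Advance 3.
Reached end at offset 22 after 9 code points.

9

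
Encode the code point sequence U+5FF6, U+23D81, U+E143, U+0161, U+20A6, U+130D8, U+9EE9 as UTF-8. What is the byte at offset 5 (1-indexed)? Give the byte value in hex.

0xA3

1-indexed offset 5 is 0-indexed offset 4.
U+5FF6 → 3-byte form E5 BF B6 at offsets 0–2.
U+23D81 → 4-byte form F0 A3 B6 81 at offsets 3–6.
Offset 4 falls in char 2's range; it's byte 2 of F0 A3 B6 81 = 0xA3.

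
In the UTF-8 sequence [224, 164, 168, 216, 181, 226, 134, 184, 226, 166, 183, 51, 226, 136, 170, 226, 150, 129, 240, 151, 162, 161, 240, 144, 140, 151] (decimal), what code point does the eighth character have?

U+178A1

Offset 0: leading byte 0xE0 = 11100000 → 3-byte char #1 = E0 A4 A8.
Offset 3: leading byte 0xD8 = 11011000 → 2-byte char #2 = D8 B5.
Offset 5: leading byte 0xE2 = 11100010 → 3-byte char #3 = E2 86 B8.
Offset 8: leading byte 0xE2 = 11100010 → 3-byte char #4 = E2 A6 B7.
Offset 11: leading byte 0x33 = 00110011 → 1-byte char #5 = 33.
Offset 12: leading byte 0xE2 = 11100010 → 3-byte char #6 = E2 88 AA.
Offset 15: leading byte 0xE2 = 11100010 → 3-byte char #7 = E2 96 81.
Offset 18: leading byte 0xF0 = 11110000 → 4-byte char #8 = F0 97 A2 A1.
Leading byte 0xF0 = 11110000 matches 11110xxx → 4-byte sequence.
Byte 1: 0xF0 = 11110000, payload 000 (3 bits).
Byte 2: 0x97 = 10010111 (10xxxxxx ✓), payload 010111.
Byte 3: 0xA2 = 10100010 (10xxxxxx ✓), payload 100010.
Byte 4: 0xA1 = 10100001 (10xxxxxx ✓), payload 100001.
Concatenate: 000010111100010100001 = 0x178A1 (21 bits → U+178A1).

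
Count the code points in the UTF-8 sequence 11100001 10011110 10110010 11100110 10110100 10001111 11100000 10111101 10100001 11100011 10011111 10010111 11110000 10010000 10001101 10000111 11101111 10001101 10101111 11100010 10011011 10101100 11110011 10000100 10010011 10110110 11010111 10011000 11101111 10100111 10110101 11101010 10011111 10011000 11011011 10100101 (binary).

12

Byte at offset 0: 0xE1 = 11100001 → 3-byte char (#1). Advance 3.
Byte at offset 3: 0xE6 = 11100110 → 3-byte char (#2). Advance 3.
Byte at offset 6: 0xE0 = 11100000 → 3-byte char (#3). Advance 3.
Byte at offset 9: 0xE3 = 11100011 → 3-byte char (#4). Advance 3.
Byte at offset 12: 0xF0 = 11110000 → 4-byte char (#5). Advance 4.
Byte at offset 16: 0xEF = 11101111 → 3-byte char (#6). Advance 3.
Byte at offset 19: 0xE2 = 11100010 → 3-byte char (#7). Advance 3.
Byte at offset 22: 0xF3 = 11110011 → 4-byte char (#8). Advance 4.
Byte at offset 26: 0xD7 = 11010111 → 2-byte char (#9). Advance 2.
Byte at offset 28: 0xEF = 11101111 → 3-byte char (#10). Advance 3.
Byte at offset 31: 0xEA = 11101010 → 3-byte char (#11). Advance 3.
Byte at offset 34: 0xDB = 11011011 → 2-byte char (#12). Advance 2.
Reached end at offset 36 after 12 code points.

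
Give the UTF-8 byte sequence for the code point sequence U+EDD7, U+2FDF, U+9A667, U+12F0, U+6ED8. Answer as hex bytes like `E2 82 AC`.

U+EDD7: 3-byte form → EE B7 97.
U+2FDF: 3-byte form → E2 BF 9F.
U+9A667: 4-byte form → F2 9A 99 A7.
U+12F0: 3-byte form → E1 8B B0.
U+6ED8: 3-byte form → E6 BB 98.
Concatenated (16 bytes): EE B7 97 E2 BF 9F F2 9A 99 A7 E1 8B B0 E6 BB 98.

EE B7 97 E2 BF 9F F2 9A 99 A7 E1 8B B0 E6 BB 98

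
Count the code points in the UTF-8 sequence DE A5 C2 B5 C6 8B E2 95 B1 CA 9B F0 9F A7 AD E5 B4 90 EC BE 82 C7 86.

Byte at offset 0: 0xDE = 11011110 → 2-byte char (#1). Advance 2.
Byte at offset 2: 0xC2 = 11000010 → 2-byte char (#2). Advance 2.
Byte at offset 4: 0xC6 = 11000110 → 2-byte char (#3). Advance 2.
Byte at offset 6: 0xE2 = 11100010 → 3-byte char (#4). Advance 3.
Byte at offset 9: 0xCA = 11001010 → 2-byte char (#5). Advance 2.
Byte at offset 11: 0xF0 = 11110000 → 4-byte char (#6). Advance 4.
Byte at offset 15: 0xE5 = 11100101 → 3-byte char (#7). Advance 3.
Byte at offset 18: 0xEC = 11101100 → 3-byte char (#8). Advance 3.
Byte at offset 21: 0xC7 = 11000111 → 2-byte char (#9). Advance 2.
Reached end at offset 23 after 9 code points.

9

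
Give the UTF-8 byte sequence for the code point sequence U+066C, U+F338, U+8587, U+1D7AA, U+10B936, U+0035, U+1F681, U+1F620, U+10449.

U+066C: 2-byte form → D9 AC.
U+F338: 3-byte form → EF 8C B8.
U+8587: 3-byte form → E8 96 87.
U+1D7AA: 4-byte form → F0 9D 9E AA.
U+10B936: 4-byte form → F4 8B A4 B6.
U+0035: 1-byte form → 35.
U+1F681: 4-byte form → F0 9F 9A 81.
U+1F620: 4-byte form → F0 9F 98 A0.
U+10449: 4-byte form → F0 90 91 89.
Concatenated (29 bytes): D9 AC EF 8C B8 E8 96 87 F0 9D 9E AA F4 8B A4 B6 35 F0 9F 9A 81 F0 9F 98 A0 F0 90 91 89.

D9 AC EF 8C B8 E8 96 87 F0 9D 9E AA F4 8B A4 B6 35 F0 9F 9A 81 F0 9F 98 A0 F0 90 91 89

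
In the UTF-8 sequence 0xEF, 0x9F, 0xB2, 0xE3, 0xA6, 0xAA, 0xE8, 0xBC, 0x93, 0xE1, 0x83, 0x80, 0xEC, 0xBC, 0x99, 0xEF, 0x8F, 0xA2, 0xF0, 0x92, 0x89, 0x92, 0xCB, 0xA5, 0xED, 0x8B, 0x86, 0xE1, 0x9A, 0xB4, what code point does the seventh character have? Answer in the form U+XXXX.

Offset 0: leading byte 0xEF = 11101111 → 3-byte char #1 = EF 9F B2.
Offset 3: leading byte 0xE3 = 11100011 → 3-byte char #2 = E3 A6 AA.
Offset 6: leading byte 0xE8 = 11101000 → 3-byte char #3 = E8 BC 93.
Offset 9: leading byte 0xE1 = 11100001 → 3-byte char #4 = E1 83 80.
Offset 12: leading byte 0xEC = 11101100 → 3-byte char #5 = EC BC 99.
Offset 15: leading byte 0xEF = 11101111 → 3-byte char #6 = EF 8F A2.
Offset 18: leading byte 0xF0 = 11110000 → 4-byte char #7 = F0 92 89 92.
Leading byte 0xF0 = 11110000 matches 11110xxx → 4-byte sequence.
Byte 1: 0xF0 = 11110000, payload 000 (3 bits).
Byte 2: 0x92 = 10010010 (10xxxxxx ✓), payload 010010.
Byte 3: 0x89 = 10001001 (10xxxxxx ✓), payload 001001.
Byte 4: 0x92 = 10010010 (10xxxxxx ✓), payload 010010.
Concatenate: 000010010001001010010 = 0x12252 (21 bits → U+12252).

U+12252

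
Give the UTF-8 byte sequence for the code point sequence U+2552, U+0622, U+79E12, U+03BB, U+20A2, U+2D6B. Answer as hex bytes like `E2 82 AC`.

U+2552: 3-byte form → E2 95 92.
U+0622: 2-byte form → D8 A2.
U+79E12: 4-byte form → F1 B9 B8 92.
U+03BB: 2-byte form → CE BB.
U+20A2: 3-byte form → E2 82 A2.
U+2D6B: 3-byte form → E2 B5 AB.
Concatenated (17 bytes): E2 95 92 D8 A2 F1 B9 B8 92 CE BB E2 82 A2 E2 B5 AB.

E2 95 92 D8 A2 F1 B9 B8 92 CE BB E2 82 A2 E2 B5 AB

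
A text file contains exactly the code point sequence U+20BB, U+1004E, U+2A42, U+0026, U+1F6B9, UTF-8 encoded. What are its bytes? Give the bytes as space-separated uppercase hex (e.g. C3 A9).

U+20BB: 3-byte form → E2 82 BB.
U+1004E: 4-byte form → F0 90 81 8E.
U+2A42: 3-byte form → E2 A9 82.
U+0026: 1-byte form → 26.
U+1F6B9: 4-byte form → F0 9F 9A B9.
Concatenated (15 bytes): E2 82 BB F0 90 81 8E E2 A9 82 26 F0 9F 9A B9.

E2 82 BB F0 90 81 8E E2 A9 82 26 F0 9F 9A B9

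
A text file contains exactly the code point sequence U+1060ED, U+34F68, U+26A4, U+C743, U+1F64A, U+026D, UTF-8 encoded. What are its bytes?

U+1060ED: 4-byte form → F4 86 83 AD.
U+34F68: 4-byte form → F0 B4 BD A8.
U+26A4: 3-byte form → E2 9A A4.
U+C743: 3-byte form → EC 9D 83.
U+1F64A: 4-byte form → F0 9F 99 8A.
U+026D: 2-byte form → C9 AD.
Concatenated (20 bytes): F4 86 83 AD F0 B4 BD A8 E2 9A A4 EC 9D 83 F0 9F 99 8A C9 AD.

F4 86 83 AD F0 B4 BD A8 E2 9A A4 EC 9D 83 F0 9F 99 8A C9 AD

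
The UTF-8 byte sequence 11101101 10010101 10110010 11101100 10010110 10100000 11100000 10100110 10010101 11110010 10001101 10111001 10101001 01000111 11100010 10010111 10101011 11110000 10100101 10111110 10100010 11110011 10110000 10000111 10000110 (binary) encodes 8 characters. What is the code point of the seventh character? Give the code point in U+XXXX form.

Offset 0: leading byte 0xED = 11101101 → 3-byte char #1 = ED 95 B2.
Offset 3: leading byte 0xEC = 11101100 → 3-byte char #2 = EC 96 A0.
Offset 6: leading byte 0xE0 = 11100000 → 3-byte char #3 = E0 A6 95.
Offset 9: leading byte 0xF2 = 11110010 → 4-byte char #4 = F2 8D B9 A9.
Offset 13: leading byte 0x47 = 01000111 → 1-byte char #5 = 47.
Offset 14: leading byte 0xE2 = 11100010 → 3-byte char #6 = E2 97 AB.
Offset 17: leading byte 0xF0 = 11110000 → 4-byte char #7 = F0 A5 BE A2.
Leading byte 0xF0 = 11110000 matches 11110xxx → 4-byte sequence.
Byte 1: 0xF0 = 11110000, payload 000 (3 bits).
Byte 2: 0xA5 = 10100101 (10xxxxxx ✓), payload 100101.
Byte 3: 0xBE = 10111110 (10xxxxxx ✓), payload 111110.
Byte 4: 0xA2 = 10100010 (10xxxxxx ✓), payload 100010.
Concatenate: 000100101111110100010 = 0x25FA2 (21 bits → U+25FA2).

U+25FA2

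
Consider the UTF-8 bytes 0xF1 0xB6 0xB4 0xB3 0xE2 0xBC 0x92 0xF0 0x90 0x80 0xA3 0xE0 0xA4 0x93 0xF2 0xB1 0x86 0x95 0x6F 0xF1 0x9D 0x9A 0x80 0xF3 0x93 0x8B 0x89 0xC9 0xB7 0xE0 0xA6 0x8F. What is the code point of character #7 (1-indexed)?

Offset 0: leading byte 0xF1 = 11110001 → 4-byte char #1 = F1 B6 B4 B3.
Offset 4: leading byte 0xE2 = 11100010 → 3-byte char #2 = E2 BC 92.
Offset 7: leading byte 0xF0 = 11110000 → 4-byte char #3 = F0 90 80 A3.
Offset 11: leading byte 0xE0 = 11100000 → 3-byte char #4 = E0 A4 93.
Offset 14: leading byte 0xF2 = 11110010 → 4-byte char #5 = F2 B1 86 95.
Offset 18: leading byte 0x6F = 01101111 → 1-byte char #6 = 6F.
Offset 19: leading byte 0xF1 = 11110001 → 4-byte char #7 = F1 9D 9A 80.
Leading byte 0xF1 = 11110001 matches 11110xxx → 4-byte sequence.
Byte 1: 0xF1 = 11110001, payload 001 (3 bits).
Byte 2: 0x9D = 10011101 (10xxxxxx ✓), payload 011101.
Byte 3: 0x9A = 10011010 (10xxxxxx ✓), payload 011010.
Byte 4: 0x80 = 10000000 (10xxxxxx ✓), payload 000000.
Concatenate: 001011101011010000000 = 0x5D680 (21 bits → U+5D680).

U+5D680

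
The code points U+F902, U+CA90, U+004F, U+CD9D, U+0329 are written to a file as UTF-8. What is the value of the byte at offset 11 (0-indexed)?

U+F902 → 3-byte form EF A4 82 at offsets 0–2.
U+CA90 → 3-byte form EC AA 90 at offsets 3–5.
U+004F → 1-byte form 4F at offsets 6–6.
U+CD9D → 3-byte form EC B6 9D at offsets 7–9.
U+0329 → 2-byte form CC A9 at offsets 10–11.
Offset 11 falls in char 5's range; it's byte 2 of CC A9 = 0xA9.

0xA9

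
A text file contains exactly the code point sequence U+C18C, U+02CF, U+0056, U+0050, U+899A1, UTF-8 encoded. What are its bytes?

U+C18C: 3-byte form → EC 86 8C.
U+02CF: 2-byte form → CB 8F.
U+0056: 1-byte form → 56.
U+0050: 1-byte form → 50.
U+899A1: 4-byte form → F2 89 A6 A1.
Concatenated (11 bytes): EC 86 8C CB 8F 56 50 F2 89 A6 A1.

EC 86 8C CB 8F 56 50 F2 89 A6 A1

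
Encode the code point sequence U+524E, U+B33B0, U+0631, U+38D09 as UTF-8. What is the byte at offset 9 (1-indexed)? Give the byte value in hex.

1-indexed offset 9 is 0-indexed offset 8.
U+524E → 3-byte form E5 89 8E at offsets 0–2.
U+B33B0 → 4-byte form F2 B3 8E B0 at offsets 3–6.
U+0631 → 2-byte form D8 B1 at offsets 7–8.
Offset 8 falls in char 3's range; it's byte 2 of D8 B1 = 0xB1.

0xB1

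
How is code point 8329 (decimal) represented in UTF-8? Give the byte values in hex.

U+2089 = 0x2089 = 8329 decimal. In range U+0800–U+FFFF → 3-byte form: 1110xxxx 10xxxxxx 10xxxxxx.
Binary (16 bits): 0010000010001001.
Split 4+6+6: 0010 | 000010 | 001001.
Byte 1: 11100010 = 0xE2.
Byte 2: 10000010 = 0x82.
Byte 3: 10001001 = 0x89.

E2 82 89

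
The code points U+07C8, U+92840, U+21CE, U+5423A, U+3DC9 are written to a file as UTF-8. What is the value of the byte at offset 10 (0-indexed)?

0x94

U+07C8 → 2-byte form DF 88 at offsets 0–1.
U+92840 → 4-byte form F2 92 A1 80 at offsets 2–5.
U+21CE → 3-byte form E2 87 8E at offsets 6–8.
U+5423A → 4-byte form F1 94 88 BA at offsets 9–12.
Offset 10 falls in char 4's range; it's byte 2 of F1 94 88 BA = 0x94.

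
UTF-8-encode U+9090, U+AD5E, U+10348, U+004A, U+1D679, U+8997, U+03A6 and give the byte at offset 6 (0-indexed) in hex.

U+9090 → 3-byte form E9 82 90 at offsets 0–2.
U+AD5E → 3-byte form EA B5 9E at offsets 3–5.
U+10348 → 4-byte form F0 90 8D 88 at offsets 6–9.
Offset 6 falls in char 3's range; it's byte 1 of F0 90 8D 88 = 0xF0.

0xF0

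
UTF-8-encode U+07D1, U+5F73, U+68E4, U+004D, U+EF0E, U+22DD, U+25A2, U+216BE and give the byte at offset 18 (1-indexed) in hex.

0xA2

1-indexed offset 18 is 0-indexed offset 17.
U+07D1 → 2-byte form DF 91 at offsets 0–1.
U+5F73 → 3-byte form E5 BD B3 at offsets 2–4.
U+68E4 → 3-byte form E6 A3 A4 at offsets 5–7.
U+004D → 1-byte form 4D at offsets 8–8.
U+EF0E → 3-byte form EE BC 8E at offsets 9–11.
U+22DD → 3-byte form E2 8B 9D at offsets 12–14.
U+25A2 → 3-byte form E2 96 A2 at offsets 15–17.
Offset 17 falls in char 7's range; it's byte 3 of E2 96 A2 = 0xA2.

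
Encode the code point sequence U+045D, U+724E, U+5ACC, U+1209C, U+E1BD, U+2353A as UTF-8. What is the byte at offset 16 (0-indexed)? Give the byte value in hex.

U+045D → 2-byte form D1 9D at offsets 0–1.
U+724E → 3-byte form E7 89 8E at offsets 2–4.
U+5ACC → 3-byte form E5 AB 8C at offsets 5–7.
U+1209C → 4-byte form F0 92 82 9C at offsets 8–11.
U+E1BD → 3-byte form EE 86 BD at offsets 12–14.
U+2353A → 4-byte form F0 A3 94 BA at offsets 15–18.
Offset 16 falls in char 6's range; it's byte 2 of F0 A3 94 BA = 0xA3.

0xA3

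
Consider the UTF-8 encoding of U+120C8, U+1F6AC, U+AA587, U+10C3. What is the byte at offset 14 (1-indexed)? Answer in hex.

1-indexed offset 14 is 0-indexed offset 13.
U+120C8 → 4-byte form F0 92 83 88 at offsets 0–3.
U+1F6AC → 4-byte form F0 9F 9A AC at offsets 4–7.
U+AA587 → 4-byte form F2 AA 96 87 at offsets 8–11.
U+10C3 → 3-byte form E1 83 83 at offsets 12–14.
Offset 13 falls in char 4's range; it's byte 2 of E1 83 83 = 0x83.

0x83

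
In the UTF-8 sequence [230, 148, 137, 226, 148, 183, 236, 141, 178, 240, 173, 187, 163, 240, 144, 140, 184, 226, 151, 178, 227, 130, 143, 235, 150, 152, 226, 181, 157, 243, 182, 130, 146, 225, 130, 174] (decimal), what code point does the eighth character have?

Offset 0: leading byte 0xE6 = 11100110 → 3-byte char #1 = E6 94 89.
Offset 3: leading byte 0xE2 = 11100010 → 3-byte char #2 = E2 94 B7.
Offset 6: leading byte 0xEC = 11101100 → 3-byte char #3 = EC 8D B2.
Offset 9: leading byte 0xF0 = 11110000 → 4-byte char #4 = F0 AD BB A3.
Offset 13: leading byte 0xF0 = 11110000 → 4-byte char #5 = F0 90 8C B8.
Offset 17: leading byte 0xE2 = 11100010 → 3-byte char #6 = E2 97 B2.
Offset 20: leading byte 0xE3 = 11100011 → 3-byte char #7 = E3 82 8F.
Offset 23: leading byte 0xEB = 11101011 → 3-byte char #8 = EB 96 98.
Leading byte 0xEB = 11101011 matches 1110xxxx → 3-byte sequence.
Byte 1: 0xEB = 11101011, payload 1011 (4 bits).
Byte 2: 0x96 = 10010110 (10xxxxxx ✓), payload 010110.
Byte 3: 0x98 = 10011000 (10xxxxxx ✓), payload 011000.
Concatenate: 1011010110011000 = 0xB598 (16 bits → U+B598).

U+B598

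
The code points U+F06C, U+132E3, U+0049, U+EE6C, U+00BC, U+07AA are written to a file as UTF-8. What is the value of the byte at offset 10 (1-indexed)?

0xB9

1-indexed offset 10 is 0-indexed offset 9.
U+F06C → 3-byte form EF 81 AC at offsets 0–2.
U+132E3 → 4-byte form F0 93 8B A3 at offsets 3–6.
U+0049 → 1-byte form 49 at offsets 7–7.
U+EE6C → 3-byte form EE B9 AC at offsets 8–10.
Offset 9 falls in char 4's range; it's byte 2 of EE B9 AC = 0xB9.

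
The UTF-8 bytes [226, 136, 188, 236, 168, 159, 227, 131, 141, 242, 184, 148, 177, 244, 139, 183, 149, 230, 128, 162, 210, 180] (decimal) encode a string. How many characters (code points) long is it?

7

Byte at offset 0: 0xE2 = 11100010 → 3-byte char (#1). Advance 3.
Byte at offset 3: 0xEC = 11101100 → 3-byte char (#2). Advance 3.
Byte at offset 6: 0xE3 = 11100011 → 3-byte char (#3). Advance 3.
Byte at offset 9: 0xF2 = 11110010 → 4-byte char (#4). Advance 4.
Byte at offset 13: 0xF4 = 11110100 → 4-byte char (#5). Advance 4.
Byte at offset 17: 0xE6 = 11100110 → 3-byte char (#6). Advance 3.
Byte at offset 20: 0xD2 = 11010010 → 2-byte char (#7). Advance 2.
Reached end at offset 22 after 7 code points.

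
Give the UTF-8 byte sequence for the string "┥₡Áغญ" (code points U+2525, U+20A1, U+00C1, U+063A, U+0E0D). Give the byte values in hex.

E2 94 A5 E2 82 A1 C3 81 D8 BA E0 B8 8D

U+2525: 3-byte form → E2 94 A5.
U+20A1: 3-byte form → E2 82 A1.
U+00C1: 2-byte form → C3 81.
U+063A: 2-byte form → D8 BA.
U+0E0D: 3-byte form → E0 B8 8D.
Concatenated (13 bytes): E2 94 A5 E2 82 A1 C3 81 D8 BA E0 B8 8D.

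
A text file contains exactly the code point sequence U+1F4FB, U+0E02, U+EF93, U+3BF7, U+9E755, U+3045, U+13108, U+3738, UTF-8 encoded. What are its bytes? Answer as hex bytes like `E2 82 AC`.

U+1F4FB: 4-byte form → F0 9F 93 BB.
U+0E02: 3-byte form → E0 B8 82.
U+EF93: 3-byte form → EE BE 93.
U+3BF7: 3-byte form → E3 AF B7.
U+9E755: 4-byte form → F2 9E 9D 95.
U+3045: 3-byte form → E3 81 85.
U+13108: 4-byte form → F0 93 84 88.
U+3738: 3-byte form → E3 9C B8.
Concatenated (27 bytes): F0 9F 93 BB E0 B8 82 EE BE 93 E3 AF B7 F2 9E 9D 95 E3 81 85 F0 93 84 88 E3 9C B8.

F0 9F 93 BB E0 B8 82 EE BE 93 E3 AF B7 F2 9E 9D 95 E3 81 85 F0 93 84 88 E3 9C B8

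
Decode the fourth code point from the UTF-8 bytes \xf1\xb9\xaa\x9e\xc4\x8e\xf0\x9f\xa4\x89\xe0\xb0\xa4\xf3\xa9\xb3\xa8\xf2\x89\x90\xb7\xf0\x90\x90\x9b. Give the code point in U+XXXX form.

U+0C24

Offset 0: leading byte 0xF1 = 11110001 → 4-byte char #1 = F1 B9 AA 9E.
Offset 4: leading byte 0xC4 = 11000100 → 2-byte char #2 = C4 8E.
Offset 6: leading byte 0xF0 = 11110000 → 4-byte char #3 = F0 9F A4 89.
Offset 10: leading byte 0xE0 = 11100000 → 3-byte char #4 = E0 B0 A4.
Leading byte 0xE0 = 11100000 matches 1110xxxx → 3-byte sequence.
Byte 1: 0xE0 = 11100000, payload 0000 (4 bits).
Byte 2: 0xB0 = 10110000 (10xxxxxx ✓), payload 110000.
Byte 3: 0xA4 = 10100100 (10xxxxxx ✓), payload 100100.
Concatenate: 0000110000100100 = 0xC24 (16 bits → U+0C24).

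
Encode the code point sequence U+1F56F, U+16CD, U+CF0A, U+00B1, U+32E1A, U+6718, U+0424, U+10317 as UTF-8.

U+1F56F: 4-byte form → F0 9F 95 AF.
U+16CD: 3-byte form → E1 9B 8D.
U+CF0A: 3-byte form → EC BC 8A.
U+00B1: 2-byte form → C2 B1.
U+32E1A: 4-byte form → F0 B2 B8 9A.
U+6718: 3-byte form → E6 9C 98.
U+0424: 2-byte form → D0 A4.
U+10317: 4-byte form → F0 90 8C 97.
Concatenated (25 bytes): F0 9F 95 AF E1 9B 8D EC BC 8A C2 B1 F0 B2 B8 9A E6 9C 98 D0 A4 F0 90 8C 97.

F0 9F 95 AF E1 9B 8D EC BC 8A C2 B1 F0 B2 B8 9A E6 9C 98 D0 A4 F0 90 8C 97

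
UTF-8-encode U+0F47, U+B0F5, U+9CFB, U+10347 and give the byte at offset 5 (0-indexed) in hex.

U+0F47 → 3-byte form E0 BD 87 at offsets 0–2.
U+B0F5 → 3-byte form EB 83 B5 at offsets 3–5.
Offset 5 falls in char 2's range; it's byte 3 of EB 83 B5 = 0xB5.

0xB5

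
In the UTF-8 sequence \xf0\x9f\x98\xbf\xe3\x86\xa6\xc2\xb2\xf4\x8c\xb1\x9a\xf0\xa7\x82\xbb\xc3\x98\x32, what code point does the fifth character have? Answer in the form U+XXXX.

U+270BB

Offset 0: leading byte 0xF0 = 11110000 → 4-byte char #1 = F0 9F 98 BF.
Offset 4: leading byte 0xE3 = 11100011 → 3-byte char #2 = E3 86 A6.
Offset 7: leading byte 0xC2 = 11000010 → 2-byte char #3 = C2 B2.
Offset 9: leading byte 0xF4 = 11110100 → 4-byte char #4 = F4 8C B1 9A.
Offset 13: leading byte 0xF0 = 11110000 → 4-byte char #5 = F0 A7 82 BB.
Leading byte 0xF0 = 11110000 matches 11110xxx → 4-byte sequence.
Byte 1: 0xF0 = 11110000, payload 000 (3 bits).
Byte 2: 0xA7 = 10100111 (10xxxxxx ✓), payload 100111.
Byte 3: 0x82 = 10000010 (10xxxxxx ✓), payload 000010.
Byte 4: 0xBB = 10111011 (10xxxxxx ✓), payload 111011.
Concatenate: 000100111000010111011 = 0x270BB (21 bits → U+270BB).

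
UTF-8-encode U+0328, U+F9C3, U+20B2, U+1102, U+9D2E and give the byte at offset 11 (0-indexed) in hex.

0xE9

U+0328 → 2-byte form CC A8 at offsets 0–1.
U+F9C3 → 3-byte form EF A7 83 at offsets 2–4.
U+20B2 → 3-byte form E2 82 B2 at offsets 5–7.
U+1102 → 3-byte form E1 84 82 at offsets 8–10.
U+9D2E → 3-byte form E9 B4 AE at offsets 11–13.
Offset 11 falls in char 5's range; it's byte 1 of E9 B4 AE = 0xE9.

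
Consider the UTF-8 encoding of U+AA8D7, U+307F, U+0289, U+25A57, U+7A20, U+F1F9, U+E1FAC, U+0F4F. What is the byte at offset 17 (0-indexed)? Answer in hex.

0x87

U+AA8D7 → 4-byte form F2 AA A3 97 at offsets 0–3.
U+307F → 3-byte form E3 81 BF at offsets 4–6.
U+0289 → 2-byte form CA 89 at offsets 7–8.
U+25A57 → 4-byte form F0 A5 A9 97 at offsets 9–12.
U+7A20 → 3-byte form E7 A8 A0 at offsets 13–15.
U+F1F9 → 3-byte form EF 87 B9 at offsets 16–18.
Offset 17 falls in char 6's range; it's byte 2 of EF 87 B9 = 0x87.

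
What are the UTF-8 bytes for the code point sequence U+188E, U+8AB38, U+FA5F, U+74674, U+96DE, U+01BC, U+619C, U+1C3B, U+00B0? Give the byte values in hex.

E1 A2 8E F2 8A AC B8 EF A9 9F F1 B4 99 B4 E9 9B 9E C6 BC E6 86 9C E1 B0 BB C2 B0

U+188E: 3-byte form → E1 A2 8E.
U+8AB38: 4-byte form → F2 8A AC B8.
U+FA5F: 3-byte form → EF A9 9F.
U+74674: 4-byte form → F1 B4 99 B4.
U+96DE: 3-byte form → E9 9B 9E.
U+01BC: 2-byte form → C6 BC.
U+619C: 3-byte form → E6 86 9C.
U+1C3B: 3-byte form → E1 B0 BB.
U+00B0: 2-byte form → C2 B0.
Concatenated (27 bytes): E1 A2 8E F2 8A AC B8 EF A9 9F F1 B4 99 B4 E9 9B 9E C6 BC E6 86 9C E1 B0 BB C2 B0.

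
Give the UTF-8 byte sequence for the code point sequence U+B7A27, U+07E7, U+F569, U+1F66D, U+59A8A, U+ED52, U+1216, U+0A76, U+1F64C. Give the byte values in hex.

U+B7A27: 4-byte form → F2 B7 A8 A7.
U+07E7: 2-byte form → DF A7.
U+F569: 3-byte form → EF 95 A9.
U+1F66D: 4-byte form → F0 9F 99 AD.
U+59A8A: 4-byte form → F1 99 AA 8A.
U+ED52: 3-byte form → EE B5 92.
U+1216: 3-byte form → E1 88 96.
U+0A76: 3-byte form → E0 A9 B6.
U+1F64C: 4-byte form → F0 9F 99 8C.
Concatenated (30 bytes): F2 B7 A8 A7 DF A7 EF 95 A9 F0 9F 99 AD F1 99 AA 8A EE B5 92 E1 88 96 E0 A9 B6 F0 9F 99 8C.

F2 B7 A8 A7 DF A7 EF 95 A9 F0 9F 99 AD F1 99 AA 8A EE B5 92 E1 88 96 E0 A9 B6 F0 9F 99 8C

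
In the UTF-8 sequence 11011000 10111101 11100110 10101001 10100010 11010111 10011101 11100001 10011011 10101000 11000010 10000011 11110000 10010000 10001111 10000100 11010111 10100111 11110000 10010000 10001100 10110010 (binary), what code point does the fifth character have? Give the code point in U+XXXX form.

U+0083

Offset 0: leading byte 0xD8 = 11011000 → 2-byte char #1 = D8 BD.
Offset 2: leading byte 0xE6 = 11100110 → 3-byte char #2 = E6 A9 A2.
Offset 5: leading byte 0xD7 = 11010111 → 2-byte char #3 = D7 9D.
Offset 7: leading byte 0xE1 = 11100001 → 3-byte char #4 = E1 9B A8.
Offset 10: leading byte 0xC2 = 11000010 → 2-byte char #5 = C2 83.
Leading byte 0xC2 = 11000010 matches 110xxxxx → 2-byte sequence.
Byte 1: 0xC2 = 11000010, payload 00010 (5 bits).
Byte 2: 0x83 = 10000011 (10xxxxxx ✓), payload 000011.
Concatenate: 00010000011 = 0x83 (11 bits → U+0083).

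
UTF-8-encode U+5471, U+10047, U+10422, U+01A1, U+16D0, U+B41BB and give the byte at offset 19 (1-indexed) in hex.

0x86

1-indexed offset 19 is 0-indexed offset 18.
U+5471 → 3-byte form E5 91 B1 at offsets 0–2.
U+10047 → 4-byte form F0 90 81 87 at offsets 3–6.
U+10422 → 4-byte form F0 90 90 A2 at offsets 7–10.
U+01A1 → 2-byte form C6 A1 at offsets 11–12.
U+16D0 → 3-byte form E1 9B 90 at offsets 13–15.
U+B41BB → 4-byte form F2 B4 86 BB at offsets 16–19.
Offset 18 falls in char 6's range; it's byte 3 of F2 B4 86 BB = 0x86.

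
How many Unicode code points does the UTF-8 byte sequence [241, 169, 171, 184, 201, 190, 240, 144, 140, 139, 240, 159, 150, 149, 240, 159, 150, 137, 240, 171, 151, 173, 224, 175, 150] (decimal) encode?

7

Byte at offset 0: 0xF1 = 11110001 → 4-byte char (#1). Advance 4.
Byte at offset 4: 0xC9 = 11001001 → 2-byte char (#2). Advance 2.
Byte at offset 6: 0xF0 = 11110000 → 4-byte char (#3). Advance 4.
Byte at offset 10: 0xF0 = 11110000 → 4-byte char (#4). Advance 4.
Byte at offset 14: 0xF0 = 11110000 → 4-byte char (#5). Advance 4.
Byte at offset 18: 0xF0 = 11110000 → 4-byte char (#6). Advance 4.
Byte at offset 22: 0xE0 = 11100000 → 3-byte char (#7). Advance 3.
Reached end at offset 25 after 7 code points.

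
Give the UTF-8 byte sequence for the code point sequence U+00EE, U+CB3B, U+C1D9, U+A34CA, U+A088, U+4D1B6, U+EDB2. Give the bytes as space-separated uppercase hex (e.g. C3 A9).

C3 AE EC AC BB EC 87 99 F2 A3 93 8A EA 82 88 F1 8D 86 B6 EE B6 B2

U+00EE: 2-byte form → C3 AE.
U+CB3B: 3-byte form → EC AC BB.
U+C1D9: 3-byte form → EC 87 99.
U+A34CA: 4-byte form → F2 A3 93 8A.
U+A088: 3-byte form → EA 82 88.
U+4D1B6: 4-byte form → F1 8D 86 B6.
U+EDB2: 3-byte form → EE B6 B2.
Concatenated (22 bytes): C3 AE EC AC BB EC 87 99 F2 A3 93 8A EA 82 88 F1 8D 86 B6 EE B6 B2.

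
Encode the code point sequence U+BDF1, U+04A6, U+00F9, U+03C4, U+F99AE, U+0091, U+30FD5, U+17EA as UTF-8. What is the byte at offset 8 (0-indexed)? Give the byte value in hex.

0x84

U+BDF1 → 3-byte form EB B7 B1 at offsets 0–2.
U+04A6 → 2-byte form D2 A6 at offsets 3–4.
U+00F9 → 2-byte form C3 B9 at offsets 5–6.
U+03C4 → 2-byte form CF 84 at offsets 7–8.
Offset 8 falls in char 4's range; it's byte 2 of CF 84 = 0x84.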